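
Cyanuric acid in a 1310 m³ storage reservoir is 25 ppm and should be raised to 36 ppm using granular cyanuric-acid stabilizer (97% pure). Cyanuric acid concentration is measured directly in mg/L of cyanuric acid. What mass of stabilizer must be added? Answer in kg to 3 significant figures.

14.9 kg

Volume: 1310 m³ = 1,310,000 L.
CYA to add: (36 − 25) = 11 mg/L × 1,310,000 L = 14,410 g cyanuric acid.
At 97% purity: 14,410 / 0.97 = 14,860 g product.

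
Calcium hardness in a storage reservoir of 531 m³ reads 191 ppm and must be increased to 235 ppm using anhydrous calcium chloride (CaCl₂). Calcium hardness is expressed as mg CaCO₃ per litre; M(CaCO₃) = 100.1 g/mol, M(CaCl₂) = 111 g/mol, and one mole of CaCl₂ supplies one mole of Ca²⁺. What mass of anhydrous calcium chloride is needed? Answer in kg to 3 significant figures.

25.9 kg

Volume: 531 m³ = 531,000 L.
Hardness to add: (235 − 191) = 44 mg/L as CaCO₃ × 531,000 L = 23,360 g as CaCO₃.
Moles of Ca²⁺ (1 mol Ca²⁺ ≡ 1 mol CaCO₃): 23,360 / 100.1 g/mol = 233.4 mol.
Mass of CaCl₂: 233.4 × 111 = 25,910 g.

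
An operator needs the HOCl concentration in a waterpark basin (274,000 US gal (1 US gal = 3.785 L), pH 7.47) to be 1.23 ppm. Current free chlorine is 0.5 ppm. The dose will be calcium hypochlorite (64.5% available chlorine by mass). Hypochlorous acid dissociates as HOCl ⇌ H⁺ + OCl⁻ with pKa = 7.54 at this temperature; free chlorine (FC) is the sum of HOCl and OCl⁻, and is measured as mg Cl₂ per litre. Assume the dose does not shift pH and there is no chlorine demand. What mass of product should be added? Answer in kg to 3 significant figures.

2.86 kg

Volume: 274,000 US gal × 3.785 L/gal = 1,037,090 L.
[OCl⁻]/[HOCl] = 10^(pH − pKa) = 10^(7.47 − 7.54) = 0.8511; fraction as HOCl = 1/(1 + 0.8511) = 0.5402.
Free chlorine required for 1.23 ppm HOCl: 1.23 / 0.5402 = 2.277 ppm.
FC to add: 2.277 − 0.5 = 1.777 mg/L as Cl₂.
Cl₂ equivalent: 1.777 mg/L × 1,037,090 L = 1843 g.
Product at 64.5% available Cl: 1843 / 0.645 = 2857 g.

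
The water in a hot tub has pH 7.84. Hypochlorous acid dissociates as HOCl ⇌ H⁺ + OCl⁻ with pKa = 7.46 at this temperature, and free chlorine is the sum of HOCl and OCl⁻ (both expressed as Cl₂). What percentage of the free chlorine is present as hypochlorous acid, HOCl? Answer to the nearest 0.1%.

29.4%

[OCl⁻]/[HOCl] = 10^(pH − pKa) = 10^(7.84 − 7.46) = 10^0.38 = 2.399.
Fraction as HOCl = 1 / (1 + 2.399) = 0.2942.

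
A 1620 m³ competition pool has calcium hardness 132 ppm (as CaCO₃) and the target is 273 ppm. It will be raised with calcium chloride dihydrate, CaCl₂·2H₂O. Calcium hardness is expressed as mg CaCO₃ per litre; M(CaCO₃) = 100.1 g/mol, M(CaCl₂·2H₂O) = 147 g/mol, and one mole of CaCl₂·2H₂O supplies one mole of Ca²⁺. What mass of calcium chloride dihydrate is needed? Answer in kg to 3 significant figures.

Volume: 1620 m³ = 1,620,000 L.
Hardness to add: (273 − 132) = 141 mg/L as CaCO₃ × 1,620,000 L = 228,400 g as CaCO₃.
Moles of Ca²⁺ (1 mol Ca²⁺ ≡ 1 mol CaCO₃): 228,400 / 100.1 g/mol = 2282 mol.
Mass of CaCl₂·2H₂O: 2282 × 147 = 335,400 g.

335 kg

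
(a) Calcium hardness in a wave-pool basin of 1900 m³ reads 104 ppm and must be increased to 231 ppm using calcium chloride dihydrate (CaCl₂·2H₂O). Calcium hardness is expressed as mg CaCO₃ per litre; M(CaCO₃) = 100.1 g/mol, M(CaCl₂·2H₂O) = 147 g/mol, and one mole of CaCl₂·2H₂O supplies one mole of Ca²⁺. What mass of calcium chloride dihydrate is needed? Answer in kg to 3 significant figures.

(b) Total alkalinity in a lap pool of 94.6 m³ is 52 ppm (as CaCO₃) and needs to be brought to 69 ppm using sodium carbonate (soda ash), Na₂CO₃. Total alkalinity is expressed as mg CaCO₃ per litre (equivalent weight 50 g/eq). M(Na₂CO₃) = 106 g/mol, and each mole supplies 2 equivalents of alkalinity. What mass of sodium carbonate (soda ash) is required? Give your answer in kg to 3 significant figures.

(a) Volume: 1900 m³ = 1,900,000 L.
(a) Hardness to add: (231 − 104) = 127 mg/L as CaCO₃ × 1,900,000 L = 241,300 g as CaCO₃.
(a) Moles of Ca²⁺ (1 mol Ca²⁺ ≡ 1 mol CaCO₃): 241,300 / 100.1 g/mol = 2411 mol.
(a) Mass of CaCl₂·2H₂O: 2411 × 147 = 354,400 g.

(b) Volume: 94.6 m³ = 94,600 L.
(b) Alkalinity to add: (69 − 52) = 17 mg/L as CaCO₃ × 94,600 L = 1608 g as CaCO₃.
(b) Equivalents: 1608 g ÷ 50 g/eq = 32.16 eq.
(b) Each mole of Na₂CO₃ supplies 2 eq, so 32.16 / 2 = 16.08 mol.
(b) Mass: 16.08 mol × 106 g/mol = 1705 g.

(a) 354 kg; (b) 1.70 kg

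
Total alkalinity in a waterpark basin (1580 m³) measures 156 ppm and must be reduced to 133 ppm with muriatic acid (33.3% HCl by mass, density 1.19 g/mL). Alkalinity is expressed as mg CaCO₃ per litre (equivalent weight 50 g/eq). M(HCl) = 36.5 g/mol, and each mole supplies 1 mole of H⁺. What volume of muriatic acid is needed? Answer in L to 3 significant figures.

Volume: 1580 m³ = 1,580,000 L.
Alkalinity to neutralize: (156 − 133) = 23 mg/L as CaCO₃ × 1,580,000 L = 36,340 g as CaCO₃.
Equivalents of H⁺ required: 36,340 ÷ 50 g/eq = 726.8 eq = 726.8 mol HCl.
Mass of HCl: 726.8 × 36.5 = 26,530 g.
Mass of 33.3% solution: 26,530 / 0.333 = 79,660 g.
Volume: 79,660 g ÷ 1.19 g/mL = 66,940 mL.

66.9 L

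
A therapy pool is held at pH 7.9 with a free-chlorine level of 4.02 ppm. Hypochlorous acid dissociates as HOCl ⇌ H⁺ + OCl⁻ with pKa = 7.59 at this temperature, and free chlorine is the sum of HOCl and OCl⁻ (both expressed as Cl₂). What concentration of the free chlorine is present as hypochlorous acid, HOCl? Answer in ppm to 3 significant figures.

1.32 ppm

[OCl⁻]/[HOCl] = 10^(pH − pKa) = 10^(7.9 − 7.59) = 10^0.31 = 2.042.
Fraction as HOCl = 1 / (1 + 2.042) = 0.3288.
HOCl = 0.3288 × 4.02 ppm = 1.322 ppm.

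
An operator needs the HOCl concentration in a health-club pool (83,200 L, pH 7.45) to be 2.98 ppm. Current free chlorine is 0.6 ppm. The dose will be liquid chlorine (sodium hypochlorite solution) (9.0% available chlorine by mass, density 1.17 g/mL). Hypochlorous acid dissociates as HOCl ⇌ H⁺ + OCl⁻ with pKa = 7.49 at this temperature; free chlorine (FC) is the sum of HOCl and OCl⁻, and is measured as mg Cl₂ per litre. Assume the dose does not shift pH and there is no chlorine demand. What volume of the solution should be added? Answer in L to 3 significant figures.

[OCl⁻]/[HOCl] = 10^(pH − pKa) = 10^(7.45 − 7.49) = 0.912; fraction as HOCl = 1/(1 + 0.912) = 0.523.
Free chlorine required for 2.98 ppm HOCl: 2.98 / 0.523 = 5.698 ppm.
FC to add: 5.698 − 0.6 = 5.098 mg/L as Cl₂.
Cl₂ equivalent: 5.098 mg/L × 83,200 L = 424.1 g.
Product at 9.0% available Cl: 424.1 / 0.09 = 4713 g.
Volume: 4713 g ÷ 1.17 g/mL = 4028 mL.

4.03 L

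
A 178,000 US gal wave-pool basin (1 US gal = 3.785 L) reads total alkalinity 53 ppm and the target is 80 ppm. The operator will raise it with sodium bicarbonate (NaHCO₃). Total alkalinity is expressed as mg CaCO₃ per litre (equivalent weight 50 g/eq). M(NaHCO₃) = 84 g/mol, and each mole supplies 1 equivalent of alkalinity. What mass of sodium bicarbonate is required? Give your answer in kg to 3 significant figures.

30.6 kg

Volume: 178,000 US gal × 3.785 L/gal = 673,730 L.
Alkalinity to add: (80 − 53) = 27 mg/L as CaCO₃ × 673,730 L = 18,190 g as CaCO₃.
Equivalents: 18,190 g ÷ 50 g/eq = 363.8 eq.
NaHCO₃ supplies 1 eq per mole → 363.8 mol.
Mass: 363.8 mol × 84 g/mol = 30,560 g.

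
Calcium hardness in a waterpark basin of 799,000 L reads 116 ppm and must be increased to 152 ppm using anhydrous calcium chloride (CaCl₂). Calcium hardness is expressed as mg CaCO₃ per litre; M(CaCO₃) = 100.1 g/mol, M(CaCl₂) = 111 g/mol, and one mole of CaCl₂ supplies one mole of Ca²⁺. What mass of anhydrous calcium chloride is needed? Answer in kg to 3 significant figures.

31.9 kg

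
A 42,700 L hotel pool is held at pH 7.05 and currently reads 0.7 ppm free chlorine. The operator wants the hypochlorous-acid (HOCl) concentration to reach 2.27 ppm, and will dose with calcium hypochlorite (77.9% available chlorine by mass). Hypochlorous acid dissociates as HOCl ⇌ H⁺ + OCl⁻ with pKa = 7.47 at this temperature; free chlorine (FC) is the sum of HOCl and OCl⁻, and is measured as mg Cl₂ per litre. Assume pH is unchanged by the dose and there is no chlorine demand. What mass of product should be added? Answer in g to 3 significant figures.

[OCl⁻]/[HOCl] = 10^(pH − pKa) = 10^(7.05 − 7.47) = 0.3802; fraction as HOCl = 1/(1 + 0.3802) = 0.7245.
Free chlorine required for 2.27 ppm HOCl: 2.27 / 0.7245 = 3.133 ppm.
FC to add: 3.133 − 0.7 = 2.433 mg/L as Cl₂.
Cl₂ equivalent: 2.433 mg/L × 42,700 L = 103.9 g.
Product at 77.9% available Cl: 103.9 / 0.779 = 133.4 g.

133 g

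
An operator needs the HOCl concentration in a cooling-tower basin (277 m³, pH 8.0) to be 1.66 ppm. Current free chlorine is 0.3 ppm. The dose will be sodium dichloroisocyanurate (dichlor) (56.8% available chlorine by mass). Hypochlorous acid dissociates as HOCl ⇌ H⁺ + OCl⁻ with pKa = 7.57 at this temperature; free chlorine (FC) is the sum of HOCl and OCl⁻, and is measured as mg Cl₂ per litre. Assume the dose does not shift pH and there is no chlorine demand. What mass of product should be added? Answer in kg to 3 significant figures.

Volume: 277 m³ = 277,000 L.
[OCl⁻]/[HOCl] = 10^(pH − pKa) = 10^(8.0 − 7.57) = 2.692; fraction as HOCl = 1/(1 + 2.692) = 0.2709.
Free chlorine required for 1.66 ppm HOCl: 1.66 / 0.2709 = 6.128 ppm.
FC to add: 6.128 − 0.3 = 5.828 mg/L as Cl₂.
Cl₂ equivalent: 5.828 mg/L × 277,000 L = 1614 g.
Product at 56.8% available Cl: 1614 / 0.568 = 2842 g.

2.84 kg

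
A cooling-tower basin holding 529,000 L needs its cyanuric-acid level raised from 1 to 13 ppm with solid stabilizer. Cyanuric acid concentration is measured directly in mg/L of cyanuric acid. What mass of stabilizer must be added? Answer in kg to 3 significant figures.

CYA to add: (13 − 1) = 12 mg/L × 529,000 L = 6348 g cyanuric acid.

6.35 kg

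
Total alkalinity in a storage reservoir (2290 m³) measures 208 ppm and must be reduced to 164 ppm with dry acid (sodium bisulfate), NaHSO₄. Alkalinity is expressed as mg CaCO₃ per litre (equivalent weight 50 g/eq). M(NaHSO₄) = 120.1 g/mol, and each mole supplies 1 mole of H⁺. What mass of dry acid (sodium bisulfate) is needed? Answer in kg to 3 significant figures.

242 kg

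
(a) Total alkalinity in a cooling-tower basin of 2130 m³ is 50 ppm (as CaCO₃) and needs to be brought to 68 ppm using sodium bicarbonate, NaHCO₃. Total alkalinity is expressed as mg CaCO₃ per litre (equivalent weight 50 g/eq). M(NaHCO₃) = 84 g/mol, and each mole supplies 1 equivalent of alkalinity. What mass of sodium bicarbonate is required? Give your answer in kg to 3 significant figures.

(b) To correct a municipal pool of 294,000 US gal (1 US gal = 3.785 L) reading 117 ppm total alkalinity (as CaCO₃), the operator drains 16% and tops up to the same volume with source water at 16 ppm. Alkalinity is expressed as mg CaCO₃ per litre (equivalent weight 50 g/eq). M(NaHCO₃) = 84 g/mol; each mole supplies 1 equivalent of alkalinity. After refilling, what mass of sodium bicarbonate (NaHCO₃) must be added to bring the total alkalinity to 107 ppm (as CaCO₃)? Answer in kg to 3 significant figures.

(a) Volume: 2130 m³ = 2,130,000 L.
(a) Alkalinity to add: (68 − 50) = 18 mg/L as CaCO₃ × 2,130,000 L = 38,340 g as CaCO₃.
(a) Equivalents: 38,340 g ÷ 50 g/eq = 766.8 eq.
(a) NaHCO₃ supplies 1 eq per mole → 766.8 mol.
(a) Mass: 766.8 mol × 84 g/mol = 64,410 g.

(b) Volume: 294,000 US gal × 3.785 L/gal = 1,112,790 L.
(b) After draining 16% and refilling: 117 × 0.84 + 16 × 0.16 = 100.84 ppm.
(b) Deficit to target: 107 − 100.84 = 6.16 mg/L.
(b) As CaCO₃: 6.16 mg/L × 1,112,790 L = 6855 g; ÷ 50 g/eq ÷ 1 = 137.1 mol NaHCO₃.
(b) Mass: 137.1 × 84 = 11,520 g.

(a) 64.4 kg; (b) 11.5 kg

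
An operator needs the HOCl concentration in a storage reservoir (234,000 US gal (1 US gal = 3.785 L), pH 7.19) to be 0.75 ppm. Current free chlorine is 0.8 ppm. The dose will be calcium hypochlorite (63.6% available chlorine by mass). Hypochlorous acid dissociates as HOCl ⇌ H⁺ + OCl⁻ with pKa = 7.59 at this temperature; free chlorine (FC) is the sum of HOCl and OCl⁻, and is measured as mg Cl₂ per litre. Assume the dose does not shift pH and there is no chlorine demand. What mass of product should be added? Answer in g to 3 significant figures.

346 g

Volume: 234,000 US gal × 3.785 L/gal = 885,690 L.
[OCl⁻]/[HOCl] = 10^(pH − pKa) = 10^(7.19 − 7.59) = 0.3981; fraction as HOCl = 1/(1 + 0.3981) = 0.7153.
Free chlorine required for 0.75 ppm HOCl: 0.75 / 0.7153 = 1.049 ppm.
FC to add: 1.049 − 0.8 = 0.2486 mg/L as Cl₂.
Cl₂ equivalent: 0.2486 mg/L × 885,690 L = 220.2 g.
Product at 63.6% available Cl: 220.2 / 0.636 = 346.2 g.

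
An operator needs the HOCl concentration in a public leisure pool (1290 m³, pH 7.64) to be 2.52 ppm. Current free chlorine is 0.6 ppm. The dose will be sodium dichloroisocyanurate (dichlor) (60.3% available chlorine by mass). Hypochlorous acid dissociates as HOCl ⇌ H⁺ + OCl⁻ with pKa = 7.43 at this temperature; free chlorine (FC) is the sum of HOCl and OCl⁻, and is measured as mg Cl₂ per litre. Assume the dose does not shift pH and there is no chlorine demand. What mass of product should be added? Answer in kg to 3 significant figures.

Volume: 1290 m³ = 1,290,000 L.
[OCl⁻]/[HOCl] = 10^(pH − pKa) = 10^(7.64 − 7.43) = 1.622; fraction as HOCl = 1/(1 + 1.622) = 0.3814.
Free chlorine required for 2.52 ppm HOCl: 2.52 / 0.3814 = 6.607 ppm.
FC to add: 6.607 − 0.6 = 6.007 mg/L as Cl₂.
Cl₂ equivalent: 6.007 mg/L × 1,290,000 L = 7749 g.
Product at 60.3% available Cl: 7749 / 0.603 = 12,850 g.

12.9 kg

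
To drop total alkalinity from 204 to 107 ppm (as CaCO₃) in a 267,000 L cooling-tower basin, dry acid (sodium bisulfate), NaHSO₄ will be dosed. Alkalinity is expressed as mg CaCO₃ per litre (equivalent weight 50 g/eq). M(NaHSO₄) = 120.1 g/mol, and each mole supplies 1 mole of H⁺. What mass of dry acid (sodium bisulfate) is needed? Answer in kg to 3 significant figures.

62.2 kg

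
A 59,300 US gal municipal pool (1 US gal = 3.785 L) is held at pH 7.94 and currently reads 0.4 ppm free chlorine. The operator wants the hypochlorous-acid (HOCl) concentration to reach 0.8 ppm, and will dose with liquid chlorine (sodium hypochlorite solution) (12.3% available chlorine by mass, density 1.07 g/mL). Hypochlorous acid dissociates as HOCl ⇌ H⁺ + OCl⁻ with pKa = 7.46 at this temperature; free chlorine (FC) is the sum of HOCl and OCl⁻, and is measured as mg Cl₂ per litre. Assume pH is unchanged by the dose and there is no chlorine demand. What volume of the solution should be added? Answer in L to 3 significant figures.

4.80 L

Volume: 59,300 US gal × 3.785 L/gal = 224,450 L.
[OCl⁻]/[HOCl] = 10^(pH − pKa) = 10^(7.94 − 7.46) = 3.02; fraction as HOCl = 1/(1 + 3.02) = 0.2488.
Free chlorine required for 0.8 ppm HOCl: 0.8 / 0.2488 = 3.216 ppm.
FC to add: 3.216 − 0.4 = 2.816 mg/L as Cl₂.
Cl₂ equivalent: 2.816 mg/L × 224,450 L = 632 g.
Product at 12.3% available Cl: 632 / 0.123 = 5139 g.
Volume: 5139 g ÷ 1.07 g/mL = 4802 mL.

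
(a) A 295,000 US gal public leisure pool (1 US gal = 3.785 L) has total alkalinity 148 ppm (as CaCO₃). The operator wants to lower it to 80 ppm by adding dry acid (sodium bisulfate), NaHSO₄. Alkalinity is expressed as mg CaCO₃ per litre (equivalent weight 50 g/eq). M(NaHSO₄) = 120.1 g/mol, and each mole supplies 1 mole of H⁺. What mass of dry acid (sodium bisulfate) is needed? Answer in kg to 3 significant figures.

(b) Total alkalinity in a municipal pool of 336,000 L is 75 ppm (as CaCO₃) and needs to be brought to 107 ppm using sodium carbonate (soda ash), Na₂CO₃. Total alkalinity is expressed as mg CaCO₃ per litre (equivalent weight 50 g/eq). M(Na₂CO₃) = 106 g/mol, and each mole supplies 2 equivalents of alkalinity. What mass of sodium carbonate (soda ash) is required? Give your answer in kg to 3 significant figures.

(a) 182 kg; (b) 11.4 kg

(a) Volume: 295,000 US gal × 3.785 L/gal = 1,116,575 L.
(a) Alkalinity to neutralize: (148 − 80) = 68 mg/L as CaCO₃ × 1,116,575 L = 75,930 g as CaCO₃.
(a) Equivalents of H⁺ required: 75,930 ÷ 50 g/eq = 1519 eq = 1519 mol NaHSO₄.
(a) Mass of NaHSO₄: 1519 × 120.1 = 182,400 g.

(b) Alkalinity to add: (107 − 75) = 32 mg/L as CaCO₃ × 336,000 L = 10,750 g as CaCO₃.
(b) Equivalents: 10,750 g ÷ 50 g/eq = 215 eq.
(b) Each mole of Na₂CO₃ supplies 2 eq, so 215 / 2 = 107.5 mol.
(b) Mass: 107.5 mol × 106 g/mol = 11,400 g.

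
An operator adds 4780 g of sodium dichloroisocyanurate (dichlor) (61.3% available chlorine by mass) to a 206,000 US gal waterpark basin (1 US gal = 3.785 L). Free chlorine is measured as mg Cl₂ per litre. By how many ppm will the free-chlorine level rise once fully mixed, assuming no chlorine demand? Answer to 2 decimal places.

Volume: 206,000 US gal × 3.785 L/gal = 779,710 L.
Available chlorine delivered: 4780 g × 0.613 = 2930 g as Cl₂.
Concentration rise: 2930 g / 779,710 L = 3.758 mg/L = 3.76 ppm.

3.76 ppm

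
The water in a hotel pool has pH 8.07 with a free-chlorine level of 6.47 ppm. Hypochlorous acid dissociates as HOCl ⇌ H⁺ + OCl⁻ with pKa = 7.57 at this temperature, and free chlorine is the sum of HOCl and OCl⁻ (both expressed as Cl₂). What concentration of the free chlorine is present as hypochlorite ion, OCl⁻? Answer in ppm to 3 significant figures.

[OCl⁻]/[HOCl] = 10^(pH − pKa) = 10^(8.07 − 7.57) = 10^0.50 = 3.162.
Fraction as HOCl = 1 / (1 + 3.162) = 0.2403.
OCl⁻ = (1 − 0.2403) × 6.47 ppm = 4.916 ppm.

4.92 ppm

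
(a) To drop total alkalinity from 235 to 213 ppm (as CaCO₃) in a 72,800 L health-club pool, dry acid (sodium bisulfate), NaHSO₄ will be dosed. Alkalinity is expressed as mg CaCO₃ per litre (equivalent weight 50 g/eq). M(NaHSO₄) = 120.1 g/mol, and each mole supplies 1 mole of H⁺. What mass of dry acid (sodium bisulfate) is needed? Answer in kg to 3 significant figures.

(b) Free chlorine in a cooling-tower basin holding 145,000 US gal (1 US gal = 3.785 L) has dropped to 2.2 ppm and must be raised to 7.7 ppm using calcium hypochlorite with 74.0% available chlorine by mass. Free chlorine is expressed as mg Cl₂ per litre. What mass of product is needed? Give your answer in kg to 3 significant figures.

(a) 3.85 kg; (b) 4.08 kg

(a) Alkalinity to neutralize: (235 − 213) = 22 mg/L as CaCO₃ × 72,800 L = 1602 g as CaCO₃.
(a) Equivalents of H⁺ required: 1602 ÷ 50 g/eq = 32.03 eq = 32.03 mol NaHSO₄.
(a) Mass of NaHSO₄: 32.03 × 120.1 = 3847 g.

(b) Volume: 145,000 US gal × 3.785 L/gal = 548,825 L.
(b) Chlorine deficit: 7.7 − 2.2 = 5.5 ppm = 5.5 mg/L as Cl₂.
(b) Cl₂ equivalent needed: 5.5 mg/L × 548,825 L = 3,019,000 mg = 3019 g.
(b) Product at 74.0% available chlorine: 3019 / 0.74 = 4079 g.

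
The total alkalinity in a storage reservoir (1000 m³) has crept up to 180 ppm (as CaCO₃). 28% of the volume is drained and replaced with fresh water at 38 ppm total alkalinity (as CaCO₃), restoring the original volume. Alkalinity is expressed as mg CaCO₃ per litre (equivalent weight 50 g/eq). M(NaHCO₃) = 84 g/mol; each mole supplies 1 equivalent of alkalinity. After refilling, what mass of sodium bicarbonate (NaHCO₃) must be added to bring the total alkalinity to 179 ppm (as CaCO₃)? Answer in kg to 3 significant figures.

Volume: 1000 m³ = 1,000,000 L.
After draining 28% and refilling: 180 × 0.72 + 38 × 0.28 = 140.24 ppm.
Deficit to target: 179 − 140.24 = 38.76 mg/L.
As CaCO₃: 38.76 mg/L × 1,000,000 L = 38,760 g; ÷ 50 g/eq ÷ 1 = 775.2 mol NaHCO₃.
Mass: 775.2 × 84 = 65,120 g.

65.1 kg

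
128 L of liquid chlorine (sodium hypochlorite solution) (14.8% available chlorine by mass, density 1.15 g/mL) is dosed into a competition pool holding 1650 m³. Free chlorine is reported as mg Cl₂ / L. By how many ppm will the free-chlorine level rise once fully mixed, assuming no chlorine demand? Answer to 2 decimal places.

Volume: 1650 m³ = 1,650,000 L.
Mass of solution: 128 L × 1000 mL/L × 1.15 g/mL = 147,200 g.
Available chlorine delivered: 147,200 g × 0.148 = 21,790 g as Cl₂.
Concentration rise: 21,790 g / 1,650,000 L = 13.2 mg/L = 13.20 ppm.

13.20 ppm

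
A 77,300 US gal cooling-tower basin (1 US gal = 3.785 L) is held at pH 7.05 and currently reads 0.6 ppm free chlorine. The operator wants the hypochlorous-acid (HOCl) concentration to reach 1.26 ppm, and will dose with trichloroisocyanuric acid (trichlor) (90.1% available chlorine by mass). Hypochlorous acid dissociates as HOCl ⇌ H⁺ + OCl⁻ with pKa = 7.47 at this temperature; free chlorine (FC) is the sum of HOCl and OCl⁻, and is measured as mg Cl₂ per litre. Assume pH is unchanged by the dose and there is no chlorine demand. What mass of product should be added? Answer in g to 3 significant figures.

370 g

Volume: 77,300 US gal × 3.785 L/gal = 292,580 L.
[OCl⁻]/[HOCl] = 10^(pH − pKa) = 10^(7.05 − 7.47) = 0.3802; fraction as HOCl = 1/(1 + 0.3802) = 0.7245.
Free chlorine required for 1.26 ppm HOCl: 1.26 / 0.7245 = 1.739 ppm.
FC to add: 1.739 − 0.6 = 1.139 mg/L as Cl₂.
Cl₂ equivalent: 1.139 mg/L × 292,580 L = 333.3 g.
Product at 90.1% available Cl: 333.3 / 0.901 = 369.9 g.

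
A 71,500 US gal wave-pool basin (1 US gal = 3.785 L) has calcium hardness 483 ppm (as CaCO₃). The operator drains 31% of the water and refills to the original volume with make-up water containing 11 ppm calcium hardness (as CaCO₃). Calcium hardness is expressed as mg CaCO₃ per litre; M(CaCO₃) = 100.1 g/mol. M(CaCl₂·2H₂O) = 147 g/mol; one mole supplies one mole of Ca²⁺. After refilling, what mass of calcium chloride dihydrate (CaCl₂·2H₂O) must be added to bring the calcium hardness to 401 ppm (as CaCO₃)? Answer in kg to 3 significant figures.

Volume: 71,500 US gal × 3.785 L/gal = 270,628 L.
After draining 31% and refilling: 483 × 0.69 + 11 × 0.31 = 336.68 ppm.
Deficit to target: 401 − 336.68 = 64.32 mg/L.
As CaCO₃: 64.32 mg/L × 270,628 L = 17,410 g; ÷ 100.1 = 173.9 mol Ca²⁺.
Mass: 173.9 × 147 = 25,560 g.

25.6 kg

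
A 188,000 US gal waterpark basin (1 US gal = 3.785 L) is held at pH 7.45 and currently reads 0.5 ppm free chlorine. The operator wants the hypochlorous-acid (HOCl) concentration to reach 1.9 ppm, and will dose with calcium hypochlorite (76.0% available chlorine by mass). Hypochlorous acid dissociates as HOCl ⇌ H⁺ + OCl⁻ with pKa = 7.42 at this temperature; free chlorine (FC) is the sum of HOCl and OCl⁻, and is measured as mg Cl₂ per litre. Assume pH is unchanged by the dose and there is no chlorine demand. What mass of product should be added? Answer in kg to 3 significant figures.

Volume: 188,000 US gal × 3.785 L/gal = 711,580 L.
[OCl⁻]/[HOCl] = 10^(pH − pKa) = 10^(7.45 − 7.42) = 1.072; fraction as HOCl = 1/(1 + 1.072) = 0.4827.
Free chlorine required for 1.9 ppm HOCl: 1.9 / 0.4827 = 3.936 ppm.
FC to add: 3.936 − 0.5 = 3.436 mg/L as Cl₂.
Cl₂ equivalent: 3.436 mg/L × 711,580 L = 2445 g.
Product at 76.0% available Cl: 2445 / 0.76 = 3217 g.

3.22 kg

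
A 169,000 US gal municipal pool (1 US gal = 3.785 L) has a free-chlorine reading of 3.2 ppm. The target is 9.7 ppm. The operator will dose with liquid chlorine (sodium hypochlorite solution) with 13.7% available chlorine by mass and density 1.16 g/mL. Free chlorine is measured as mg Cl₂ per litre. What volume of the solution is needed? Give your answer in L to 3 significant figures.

Volume: 169,000 US gal × 3.785 L/gal = 639,665 L.
Chlorine deficit: 9.7 − 3.2 = 6.5 ppm = 6.5 mg/L as Cl₂.
Cl₂ equivalent needed: 6.5 mg/L × 639,665 L = 4,158,000 mg = 4158 g.
Product at 13.7% available chlorine: 4158 / 0.137 = 30,350 g.
Volume at density 1.16 g/mL: 30,350 g ÷ 1.16 g/mL = 26,160 mL.

26.2 L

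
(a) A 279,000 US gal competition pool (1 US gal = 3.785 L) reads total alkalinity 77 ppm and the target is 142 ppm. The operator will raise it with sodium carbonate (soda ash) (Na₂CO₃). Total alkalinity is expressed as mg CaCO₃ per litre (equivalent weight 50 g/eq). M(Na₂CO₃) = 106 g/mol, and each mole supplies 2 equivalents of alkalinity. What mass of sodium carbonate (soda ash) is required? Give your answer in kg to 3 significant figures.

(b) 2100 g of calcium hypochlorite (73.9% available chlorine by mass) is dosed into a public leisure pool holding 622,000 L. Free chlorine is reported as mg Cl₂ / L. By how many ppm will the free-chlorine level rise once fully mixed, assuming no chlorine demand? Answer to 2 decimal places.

(a) 72.8 kg; (b) 2.50 ppm

(a) Volume: 279,000 US gal × 3.785 L/gal = 1,056,015 L.
(a) Alkalinity to add: (142 − 77) = 65 mg/L as CaCO₃ × 1,056,015 L = 68,640 g as CaCO₃.
(a) Equivalents: 68,640 g ÷ 50 g/eq = 1373 eq.
(a) Each mole of Na₂CO₃ supplies 2 eq, so 1373 / 2 = 686.4 mol.
(a) Mass: 686.4 mol × 106 g/mol = 72,760 g.

(b) Available chlorine delivered: 2100 g × 0.739 = 1552 g as Cl₂.
(b) Concentration rise: 1552 g / 622,000 L = 2.495 mg/L = 2.50 ppm.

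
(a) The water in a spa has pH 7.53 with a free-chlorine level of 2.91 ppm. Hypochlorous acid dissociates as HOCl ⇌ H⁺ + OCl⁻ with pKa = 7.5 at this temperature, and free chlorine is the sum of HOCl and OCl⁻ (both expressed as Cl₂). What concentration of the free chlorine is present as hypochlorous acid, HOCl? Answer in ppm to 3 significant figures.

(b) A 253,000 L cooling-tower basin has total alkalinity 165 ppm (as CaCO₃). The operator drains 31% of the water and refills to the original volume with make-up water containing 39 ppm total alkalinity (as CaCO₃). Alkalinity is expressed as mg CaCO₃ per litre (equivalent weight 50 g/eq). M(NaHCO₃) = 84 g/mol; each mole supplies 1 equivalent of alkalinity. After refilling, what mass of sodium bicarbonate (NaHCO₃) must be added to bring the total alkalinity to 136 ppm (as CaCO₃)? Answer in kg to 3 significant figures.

(a) 1.40 ppm; (b) 4.28 kg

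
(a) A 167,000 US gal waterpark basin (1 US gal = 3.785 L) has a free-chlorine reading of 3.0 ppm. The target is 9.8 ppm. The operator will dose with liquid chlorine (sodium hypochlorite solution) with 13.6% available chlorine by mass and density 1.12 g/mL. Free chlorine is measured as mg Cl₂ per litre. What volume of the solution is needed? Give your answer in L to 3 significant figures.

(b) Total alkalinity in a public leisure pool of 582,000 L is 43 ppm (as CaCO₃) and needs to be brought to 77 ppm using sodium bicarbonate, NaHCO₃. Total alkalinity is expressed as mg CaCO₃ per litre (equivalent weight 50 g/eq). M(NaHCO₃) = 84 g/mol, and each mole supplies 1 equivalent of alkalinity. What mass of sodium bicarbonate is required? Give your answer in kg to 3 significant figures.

(a) Volume: 167,000 US gal × 3.785 L/gal = 632,095 L.
(a) Chlorine deficit: 9.8 − 3.0 = 6.8 ppm = 6.8 mg/L as Cl₂.
(a) Cl₂ equivalent needed: 6.8 mg/L × 632,095 L = 4,298,000 mg = 4298 g.
(a) Product at 13.6% available chlorine: 4298 / 0.136 = 31,600 g.
(a) Volume at density 1.12 g/mL: 31,600 g ÷ 1.12 g/mL = 28,220 mL.

(b) Alkalinity to add: (77 − 43) = 34 mg/L as CaCO₃ × 582,000 L = 19,790 g as CaCO₃.
(b) Equivalents: 19,790 g ÷ 50 g/eq = 395.8 eq.
(b) NaHCO₃ supplies 1 eq per mole → 395.8 mol.
(b) Mass: 395.8 mol × 84 g/mol = 33,240 g.

(a) 28.2 L; (b) 33.2 kg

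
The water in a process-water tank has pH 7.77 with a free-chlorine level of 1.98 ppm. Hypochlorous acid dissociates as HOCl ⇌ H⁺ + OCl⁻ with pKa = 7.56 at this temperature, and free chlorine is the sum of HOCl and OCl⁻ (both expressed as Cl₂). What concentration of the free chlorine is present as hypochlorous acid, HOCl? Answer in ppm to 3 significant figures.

[OCl⁻]/[HOCl] = 10^(pH − pKa) = 10^(7.77 − 7.56) = 10^0.21 = 1.622.
Fraction as HOCl = 1 / (1 + 1.622) = 0.3814.
HOCl = 0.3814 × 1.98 ppm = 0.7552 ppm.

0.755 ppm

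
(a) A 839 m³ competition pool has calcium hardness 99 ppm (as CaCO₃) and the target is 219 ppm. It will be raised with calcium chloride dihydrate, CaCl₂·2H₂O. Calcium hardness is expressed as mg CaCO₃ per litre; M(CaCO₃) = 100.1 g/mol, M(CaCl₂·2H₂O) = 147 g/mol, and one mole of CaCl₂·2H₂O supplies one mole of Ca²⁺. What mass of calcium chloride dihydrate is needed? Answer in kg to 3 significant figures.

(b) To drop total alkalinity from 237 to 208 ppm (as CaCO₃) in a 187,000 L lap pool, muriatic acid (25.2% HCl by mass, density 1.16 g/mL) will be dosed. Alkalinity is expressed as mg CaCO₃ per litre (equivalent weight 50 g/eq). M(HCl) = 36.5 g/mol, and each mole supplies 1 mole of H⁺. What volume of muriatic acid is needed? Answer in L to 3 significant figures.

(a) 148 kg; (b) 13.5 L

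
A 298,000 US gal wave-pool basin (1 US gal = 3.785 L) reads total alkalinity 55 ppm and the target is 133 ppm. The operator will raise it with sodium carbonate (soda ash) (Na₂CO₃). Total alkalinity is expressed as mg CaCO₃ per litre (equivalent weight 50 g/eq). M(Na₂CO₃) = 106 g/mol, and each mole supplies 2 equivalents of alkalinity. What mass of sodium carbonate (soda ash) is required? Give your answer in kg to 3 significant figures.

Volume: 298,000 US gal × 3.785 L/gal = 1,127,930 L.
Alkalinity to add: (133 − 55) = 78 mg/L as CaCO₃ × 1,127,930 L = 87,980 g as CaCO₃.
Equivalents: 87,980 g ÷ 50 g/eq = 1760 eq.
Each mole of Na₂CO₃ supplies 2 eq, so 1760 / 2 = 879.8 mol.
Mass: 879.8 mol × 106 g/mol = 93,260 g.

93.3 kg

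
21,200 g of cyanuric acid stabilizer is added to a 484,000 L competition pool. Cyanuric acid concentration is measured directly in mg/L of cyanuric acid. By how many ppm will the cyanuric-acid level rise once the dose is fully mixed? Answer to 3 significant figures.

43.8 ppm

Rise: 21,200 g / 484,000 L × 1000 = 43.8 mg/L.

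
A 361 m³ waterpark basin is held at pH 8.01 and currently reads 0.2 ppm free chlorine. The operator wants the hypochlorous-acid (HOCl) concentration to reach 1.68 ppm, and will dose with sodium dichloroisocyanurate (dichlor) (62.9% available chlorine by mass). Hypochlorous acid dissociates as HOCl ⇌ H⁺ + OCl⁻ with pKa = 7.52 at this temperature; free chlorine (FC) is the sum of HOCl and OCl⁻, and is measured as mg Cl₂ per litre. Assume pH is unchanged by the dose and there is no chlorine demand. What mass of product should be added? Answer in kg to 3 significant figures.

Volume: 361 m³ = 361,000 L.
[OCl⁻]/[HOCl] = 10^(pH − pKa) = 10^(8.01 − 7.52) = 3.09; fraction as HOCl = 1/(1 + 3.09) = 0.2445.
Free chlorine required for 1.68 ppm HOCl: 1.68 / 0.2445 = 6.872 ppm.
FC to add: 6.872 − 0.2 = 6.672 mg/L as Cl₂.
Cl₂ equivalent: 6.672 mg/L × 361,000 L = 2408 g.
Product at 62.9% available Cl: 2408 / 0.629 = 3829 g.

3.83 kg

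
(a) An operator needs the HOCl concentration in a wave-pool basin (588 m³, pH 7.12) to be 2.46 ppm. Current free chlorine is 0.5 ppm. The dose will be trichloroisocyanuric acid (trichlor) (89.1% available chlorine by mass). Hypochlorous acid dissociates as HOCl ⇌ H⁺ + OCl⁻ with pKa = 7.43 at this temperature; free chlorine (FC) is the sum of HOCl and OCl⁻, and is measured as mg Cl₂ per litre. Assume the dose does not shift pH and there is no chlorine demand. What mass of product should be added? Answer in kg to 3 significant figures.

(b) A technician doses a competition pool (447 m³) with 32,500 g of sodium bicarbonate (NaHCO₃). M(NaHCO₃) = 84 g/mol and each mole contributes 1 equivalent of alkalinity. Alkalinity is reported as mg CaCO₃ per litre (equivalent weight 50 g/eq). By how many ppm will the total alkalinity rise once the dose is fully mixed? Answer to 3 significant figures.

(a) Volume: 588 m³ = 588,000 L.
(a) [OCl⁻]/[HOCl] = 10^(pH − pKa) = 10^(7.12 − 7.43) = 0.4898; fraction as HOCl = 1/(1 + 0.4898) = 0.6712.
(a) Free chlorine required for 2.46 ppm HOCl: 2.46 / 0.6712 = 3.665 ppm.
(a) FC to add: 3.665 − 0.5 = 3.165 mg/L as Cl₂.
(a) Cl₂ equivalent: 3.165 mg/L × 588,000 L = 1861 g.
(a) Product at 89.1% available Cl: 1861 / 0.891 = 2089 g.

(b) Volume: 447 m³ = 447,000 L.
(b) Moles of NaHCO₃: 32,500 g ÷ 84 g/mol = 386.9 mol → 386.9 eq of alkalinity.
(b) As CaCO₃: 386.9 eq × 50 g/eq = 19,350 g.
(b) Rise: 19,350 g / 447,000 L × 1000 = 43.28 mg/L.

(a) 2.09 kg; (b) 43.3 ppm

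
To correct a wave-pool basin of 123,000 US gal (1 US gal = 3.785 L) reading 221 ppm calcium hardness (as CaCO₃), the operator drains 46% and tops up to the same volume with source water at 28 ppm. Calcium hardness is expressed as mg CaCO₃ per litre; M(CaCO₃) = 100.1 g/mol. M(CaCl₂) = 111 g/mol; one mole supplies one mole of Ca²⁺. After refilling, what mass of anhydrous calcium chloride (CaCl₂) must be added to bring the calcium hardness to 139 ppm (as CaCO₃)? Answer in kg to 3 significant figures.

Volume: 123,000 US gal × 3.785 L/gal = 465,555 L.
After draining 46% and refilling: 221 × 0.54 + 28 × 0.46 = 132.22 ppm.
Deficit to target: 139 − 132.22 = 6.78 mg/L.
As CaCO₃: 6.78 mg/L × 465,555 L = 3156 g; ÷ 100.1 = 31.53 mol Ca²⁺.
Mass: 31.53 × 111 = 3500 g.

3.50 kg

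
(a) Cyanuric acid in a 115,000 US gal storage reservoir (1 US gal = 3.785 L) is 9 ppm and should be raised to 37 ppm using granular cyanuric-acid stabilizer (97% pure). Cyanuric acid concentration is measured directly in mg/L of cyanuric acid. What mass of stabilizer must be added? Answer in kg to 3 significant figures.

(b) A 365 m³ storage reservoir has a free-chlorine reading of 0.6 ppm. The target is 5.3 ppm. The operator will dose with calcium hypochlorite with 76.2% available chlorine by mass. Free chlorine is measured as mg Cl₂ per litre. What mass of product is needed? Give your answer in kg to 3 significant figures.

(a) Volume: 115,000 US gal × 3.785 L/gal = 435,275 L.
(a) CYA to add: (37 − 9) = 28 mg/L × 435,275 L = 12,190 g cyanuric acid.
(a) At 97% purity: 12,190 / 0.97 = 12,560 g product.

(b) Volume: 365 m³ = 365,000 L.
(b) Chlorine deficit: 5.3 − 0.6 = 4.7 ppm = 4.7 mg/L as Cl₂.
(b) Cl₂ equivalent needed: 4.7 mg/L × 365,000 L = 1,716,000 mg = 1716 g.
(b) Product at 76.2% available chlorine: 1716 / 0.762 = 2251 g.

(a) 12.6 kg; (b) 2.25 kg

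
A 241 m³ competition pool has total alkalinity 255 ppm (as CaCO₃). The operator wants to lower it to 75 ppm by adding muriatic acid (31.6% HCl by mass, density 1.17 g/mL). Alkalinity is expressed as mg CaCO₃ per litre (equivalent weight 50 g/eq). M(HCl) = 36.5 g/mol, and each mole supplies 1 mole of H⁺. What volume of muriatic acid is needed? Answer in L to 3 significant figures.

Volume: 241 m³ = 241,000 L.
Alkalinity to neutralize: (255 − 75) = 180 mg/L as CaCO₃ × 241,000 L = 43,380 g as CaCO₃.
Equivalents of H⁺ required: 43,380 ÷ 50 g/eq = 867.6 eq = 867.6 mol HCl.
Mass of HCl: 867.6 × 36.5 = 31,670 g.
Mass of 31.6% solution: 31,670 / 0.316 = 100,200 g.
Volume: 100,200 g ÷ 1.17 g/mL = 85,650 mL.

85.7 L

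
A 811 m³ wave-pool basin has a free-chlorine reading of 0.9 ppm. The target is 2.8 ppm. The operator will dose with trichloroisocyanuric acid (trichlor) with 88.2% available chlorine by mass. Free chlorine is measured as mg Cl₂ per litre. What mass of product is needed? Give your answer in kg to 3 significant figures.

Volume: 811 m³ = 811,000 L.
Chlorine deficit: 2.8 − 0.9 = 1.9 ppm = 1.9 mg/L as Cl₂.
Cl₂ equivalent needed: 1.9 mg/L × 811,000 L = 1,541,000 mg = 1541 g.
Product at 88.2% available chlorine: 1541 / 0.882 = 1747 g.

1.75 kg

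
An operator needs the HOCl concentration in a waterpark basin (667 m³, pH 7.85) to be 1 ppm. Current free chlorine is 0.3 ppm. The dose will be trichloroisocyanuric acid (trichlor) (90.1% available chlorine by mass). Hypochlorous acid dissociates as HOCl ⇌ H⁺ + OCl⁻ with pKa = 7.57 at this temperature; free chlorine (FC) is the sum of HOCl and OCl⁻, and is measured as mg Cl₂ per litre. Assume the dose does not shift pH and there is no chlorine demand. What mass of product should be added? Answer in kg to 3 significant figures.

1.93 kg

Volume: 667 m³ = 667,000 L.
[OCl⁻]/[HOCl] = 10^(pH − pKa) = 10^(7.85 − 7.57) = 1.905; fraction as HOCl = 1/(1 + 1.905) = 0.3442.
Free chlorine required for 1 ppm HOCl: 1 / 0.3442 = 2.905 ppm.
FC to add: 2.905 − 0.3 = 2.605 mg/L as Cl₂.
Cl₂ equivalent: 2.605 mg/L × 667,000 L = 1738 g.
Product at 90.1% available Cl: 1738 / 0.901 = 1929 g.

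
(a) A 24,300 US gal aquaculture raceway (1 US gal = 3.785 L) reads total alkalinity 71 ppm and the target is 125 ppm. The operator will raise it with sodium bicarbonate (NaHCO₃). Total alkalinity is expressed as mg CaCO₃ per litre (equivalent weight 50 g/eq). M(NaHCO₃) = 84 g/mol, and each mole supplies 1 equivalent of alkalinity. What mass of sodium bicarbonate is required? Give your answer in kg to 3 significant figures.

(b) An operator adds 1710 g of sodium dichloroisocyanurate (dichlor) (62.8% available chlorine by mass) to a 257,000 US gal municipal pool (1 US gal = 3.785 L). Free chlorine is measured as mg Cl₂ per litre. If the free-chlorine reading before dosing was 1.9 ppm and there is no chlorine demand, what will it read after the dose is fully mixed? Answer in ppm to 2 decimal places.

(a) 8.34 kg; (b) 3.00 ppm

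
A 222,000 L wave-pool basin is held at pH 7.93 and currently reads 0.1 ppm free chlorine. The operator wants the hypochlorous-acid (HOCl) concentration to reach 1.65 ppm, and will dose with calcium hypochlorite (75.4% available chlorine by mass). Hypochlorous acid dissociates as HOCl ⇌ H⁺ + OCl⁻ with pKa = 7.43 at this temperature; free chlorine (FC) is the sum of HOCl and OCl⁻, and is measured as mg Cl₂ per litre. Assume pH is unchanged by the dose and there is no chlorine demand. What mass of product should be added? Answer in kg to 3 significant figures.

1.99 kg

[OCl⁻]/[HOCl] = 10^(pH − pKa) = 10^(7.93 − 7.43) = 3.162; fraction as HOCl = 1/(1 + 3.162) = 0.2403.
Free chlorine required for 1.65 ppm HOCl: 1.65 / 0.2403 = 6.868 ppm.
FC to add: 6.868 − 0.1 = 6.768 mg/L as Cl₂.
Cl₂ equivalent: 6.768 mg/L × 222,000 L = 1502 g.
Product at 75.4% available Cl: 1502 / 0.754 = 1993 g.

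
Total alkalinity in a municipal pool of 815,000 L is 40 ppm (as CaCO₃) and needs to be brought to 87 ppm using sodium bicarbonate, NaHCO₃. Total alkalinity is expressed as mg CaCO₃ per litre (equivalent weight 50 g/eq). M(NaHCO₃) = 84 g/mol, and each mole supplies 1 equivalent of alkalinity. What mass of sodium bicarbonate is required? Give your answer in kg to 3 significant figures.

64.4 kg

Alkalinity to add: (87 − 40) = 47 mg/L as CaCO₃ × 815,000 L = 38,300 g as CaCO₃.
Equivalents: 38,300 g ÷ 50 g/eq = 766.1 eq.
NaHCO₃ supplies 1 eq per mole → 766.1 mol.
Mass: 766.1 mol × 84 g/mol = 64,350 g.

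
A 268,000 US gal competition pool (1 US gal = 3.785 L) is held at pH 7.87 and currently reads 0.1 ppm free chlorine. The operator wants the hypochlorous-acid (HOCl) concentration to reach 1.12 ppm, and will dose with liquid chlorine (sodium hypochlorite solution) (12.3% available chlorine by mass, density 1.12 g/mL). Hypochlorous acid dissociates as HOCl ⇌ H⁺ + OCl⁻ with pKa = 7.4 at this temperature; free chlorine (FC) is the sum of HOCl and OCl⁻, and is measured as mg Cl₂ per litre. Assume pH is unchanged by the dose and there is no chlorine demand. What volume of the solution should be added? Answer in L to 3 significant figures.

31.8 L

Volume: 268,000 US gal × 3.785 L/gal = 1,014,380 L.
[OCl⁻]/[HOCl] = 10^(pH − pKa) = 10^(7.87 − 7.4) = 2.951; fraction as HOCl = 1/(1 + 2.951) = 0.2531.
Free chlorine required for 1.12 ppm HOCl: 1.12 / 0.2531 = 4.425 ppm.
FC to add: 4.425 − 0.1 = 4.325 mg/L as Cl₂.
Cl₂ equivalent: 4.325 mg/L × 1,014,380 L = 4388 g.
Product at 12.3% available Cl: 4388 / 0.123 = 35,670 g.
Volume: 35,670 g ÷ 1.12 g/mL = 31,850 mL.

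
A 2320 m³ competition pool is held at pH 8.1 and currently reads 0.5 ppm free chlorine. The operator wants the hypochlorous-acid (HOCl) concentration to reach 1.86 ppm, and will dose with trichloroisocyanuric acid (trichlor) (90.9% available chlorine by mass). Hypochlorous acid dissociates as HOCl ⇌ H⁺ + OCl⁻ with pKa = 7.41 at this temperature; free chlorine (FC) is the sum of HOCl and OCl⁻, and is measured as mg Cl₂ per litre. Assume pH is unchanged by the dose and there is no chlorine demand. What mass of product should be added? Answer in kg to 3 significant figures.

Volume: 2320 m³ = 2,320,000 L.
[OCl⁻]/[HOCl] = 10^(pH − pKa) = 10^(8.1 − 7.41) = 4.898; fraction as HOCl = 1/(1 + 4.898) = 0.1696.
Free chlorine required for 1.86 ppm HOCl: 1.86 / 0.1696 = 10.97 ppm.
FC to add: 10.97 − 0.5 = 10.47 mg/L as Cl₂.
Cl₂ equivalent: 10.47 mg/L × 2,320,000 L = 24,290 g.
Product at 90.9% available Cl: 24,290 / 0.909 = 26,720 g.

26.7 kg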